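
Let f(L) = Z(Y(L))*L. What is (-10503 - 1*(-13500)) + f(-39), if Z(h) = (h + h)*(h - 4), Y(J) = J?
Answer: -127809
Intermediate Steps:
Z(h) = 2*h*(-4 + h) (Z(h) = (2*h)*(-4 + h) = 2*h*(-4 + h))
f(L) = 2*L²*(-4 + L) (f(L) = (2*L*(-4 + L))*L = 2*L²*(-4 + L))
(-10503 - 1*(-13500)) + f(-39) = (-10503 - 1*(-13500)) + 2*(-39)²*(-4 - 39) = (-10503 + 13500) + 2*1521*(-43) = 2997 - 130806 = -127809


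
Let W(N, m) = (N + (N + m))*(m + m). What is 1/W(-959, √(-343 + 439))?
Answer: -1/7357256 - 959*√6/88287072 ≈ -2.6743e-5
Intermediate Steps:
W(N, m) = 2*m*(m + 2*N) (W(N, m) = (m + 2*N)*(2*m) = 2*m*(m + 2*N))
1/W(-959, √(-343 + 439)) = 1/(2*√(-343 + 439)*(√(-343 + 439) + 2*(-959))) = 1/(2*√96*(√96 - 1918)) = 1/(2*(4*√6)*(4*√6 - 1918)) = 1/(2*(4*√6)*(-1918 + 4*√6)) = 1/(8*√6*(-1918 + 4*√6)) = √6/(48*(-1918 + 4*√6))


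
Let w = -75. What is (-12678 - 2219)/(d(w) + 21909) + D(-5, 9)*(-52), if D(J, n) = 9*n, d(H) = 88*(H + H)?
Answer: -36697205/8709 ≈ -4213.7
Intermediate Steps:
d(H) = 176*H (d(H) = 88*(2*H) = 176*H)
(-12678 - 2219)/(d(w) + 21909) + D(-5, 9)*(-52) = (-12678 - 2219)/(176*(-75) + 21909) + (9*9)*(-52) = -14897/(-13200 + 21909) + 81*(-52) = -14897/8709 - 4212 = -36697205/8709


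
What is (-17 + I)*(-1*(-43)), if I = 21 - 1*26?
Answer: -946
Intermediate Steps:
I = -5 (I = 21 - 26 = -5)
(-17 + I)*(-1*(-43)) = (-17 - 5)*(-1*(-43)) = -22*43 = -946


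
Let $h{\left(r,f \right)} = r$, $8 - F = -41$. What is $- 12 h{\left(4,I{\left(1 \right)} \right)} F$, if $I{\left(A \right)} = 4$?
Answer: $-2352$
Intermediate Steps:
$F = 49$ ($F = 8 - -41 = 8 + 41 = 49$)
$- 12 h{\left(4,I{\left(1 \right)} \right)} F = \left(-12\right) 4 \cdot 49 = \left(-48\right) 49 = -2352$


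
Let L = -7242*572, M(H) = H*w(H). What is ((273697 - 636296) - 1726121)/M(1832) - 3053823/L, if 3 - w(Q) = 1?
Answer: -180024471871/316205032 ≈ -569.33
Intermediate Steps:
w(Q) = 2 (w(Q) = 3 - 1*1 = 3 - 1 = 2)
M(H) = 2*H (M(H) = H*2 = 2*H)
L = -4142424
((273697 - 636296) - 1726121)/M(1832) - 3053823/L = ((273697 - 636296) - 1726121)/((2*1832)) - 3053823/(-4142424) = (-362599 - 1726121)/3664 - 3053823*(-1/4142424) = -2088720*1/3664 + 1017941/1380808 = -130545/229 + 1017941/1380808 = -180024471871/316205032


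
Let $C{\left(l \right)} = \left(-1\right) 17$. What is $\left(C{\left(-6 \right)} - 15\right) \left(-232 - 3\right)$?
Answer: $7520$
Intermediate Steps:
$C{\left(l \right)} = -17$
$\left(C{\left(-6 \right)} - 15\right) \left(-232 - 3\right) = \left(-17 - 15\right) \left(-232 - 3\right) = \left(-32\right) \left(-235\right) = 7520$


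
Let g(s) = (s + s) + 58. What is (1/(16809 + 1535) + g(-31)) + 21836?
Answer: 400486209/18344 ≈ 21832.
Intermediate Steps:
g(s) = 58 + 2*s (g(s) = 2*s + 58 = 58 + 2*s)
(1/(16809 + 1535) + g(-31)) + 21836 = (1/(16809 + 1535) + (58 + 2*(-31))) + 21836 = (1/18344 + (58 - 62)) + 21836 = (1/18344 - 4) + 21836 = -73375/18344 + 21836 = 400486209/18344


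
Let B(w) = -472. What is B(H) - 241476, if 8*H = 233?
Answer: -241948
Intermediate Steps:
H = 233/8 (H = (⅛)*233 = 233/8 ≈ 29.125)
B(H) - 241476 = -472 - 241476 = -241948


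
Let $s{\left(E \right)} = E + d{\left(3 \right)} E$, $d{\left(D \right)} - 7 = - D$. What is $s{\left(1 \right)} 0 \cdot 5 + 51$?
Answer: $51$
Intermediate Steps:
$d{\left(D \right)} = 7 - D$
$s{\left(E \right)} = 5 E$ ($s{\left(E \right)} = E + \left(7 - 3\right) E = E + 4 E = 5 E$)
$s{\left(1 \right)} 0 \cdot 5 + 51 = 5 \cdot 1 \cdot 0 \cdot 5 + 51 = 5 \cdot 0 \cdot 5 + 51 = 0 \cdot 5 + 51 = 0 + 51 = 51$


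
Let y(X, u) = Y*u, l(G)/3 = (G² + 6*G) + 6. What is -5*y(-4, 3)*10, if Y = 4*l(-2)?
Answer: 3600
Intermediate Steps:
l(G) = 18 + 3*G² + 18*G (l(G) = 3*((G² + 6*G) + 6) = 3*(6 + G² + 6*G) = 18 + 3*G² + 18*G)
Y = -24 (Y = 4*(18 + 3*(-2)² + 18*(-2)) = 4*(18 + 3*4 - 36) = 4*(18 + 12 - 36) = 4*(-6) = -24)
y(X, u) = -24*u
-5*y(-4, 3)*10 = -(-120)*3*10 = -5*(-72)*10 = 360*10 = 3600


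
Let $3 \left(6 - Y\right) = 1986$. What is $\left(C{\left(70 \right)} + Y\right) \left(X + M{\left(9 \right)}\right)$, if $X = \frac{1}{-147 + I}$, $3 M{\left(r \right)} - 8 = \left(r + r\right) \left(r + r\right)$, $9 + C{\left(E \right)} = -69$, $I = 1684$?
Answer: $- \frac{374550658}{4611} \approx -81230.0$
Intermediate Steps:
$Y = -656$ ($Y = 6 - 662 = -656$)
$C{\left(E \right)} = -78$ ($C{\left(E \right)} = -9 - 69 = -78$)
$M{\left(r \right)} = \frac{8}{3} + \frac{4 r^{2}}{3}$ ($M{\left(r \right)} = \frac{8}{3} + \frac{\left(r + r\right) \left(r + r\right)}{3} = \frac{8}{3} + \frac{2 r 2 r}{3} = \frac{8}{3} + \frac{4 r^{2}}{3}$)
$X = \frac{1}{1537}$ ($X = \frac{1}{-147 + 1684} = \frac{1}{1537} \approx 0.00065062$)
$\left(C{\left(70 \right)} + Y\right) \left(X + M{\left(9 \right)}\right) = \left(-78 - 656\right) \left(\frac{1}{1537} + \left(\frac{8}{3} + \frac{4 \cdot 9^{2}}{3}\right)\right) = - 734 \left(\frac{1}{1537} + \left(\frac{8}{3} + \frac{4}{3} \cdot 81\right)\right) = - 734 \left(\frac{1}{1537} + \left(\frac{8}{3} + 108\right)\right) = - 734 \left(\frac{1}{1537} + \frac{332}{3}\right) = \left(-734\right) \frac{510287}{4611} = - \frac{374550658}{4611}$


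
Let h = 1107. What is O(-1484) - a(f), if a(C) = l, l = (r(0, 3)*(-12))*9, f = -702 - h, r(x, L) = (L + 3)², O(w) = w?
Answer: 2404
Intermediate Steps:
r(x, L) = (3 + L)²
f = -1809 (f = -702 - 1*1107 = -702 - 1107 = -1809)
l = -3888 (l = ((3 + 3)²*(-12))*9 = (6²*(-12))*9 = (36*(-12))*9 = -432*9 = -3888)
a(C) = -3888
O(-1484) - a(f) = -1484 - 1*(-3888) = -1484 + 3888 = 2404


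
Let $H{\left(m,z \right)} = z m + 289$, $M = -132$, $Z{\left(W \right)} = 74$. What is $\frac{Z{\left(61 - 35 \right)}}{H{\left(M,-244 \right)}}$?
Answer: $\frac{74}{32497} \approx 0.0022771$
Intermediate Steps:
$H{\left(m,z \right)} = 289 + m z$ ($H{\left(m,z \right)} = m z + 289 = 289 + m z$)
$\frac{Z{\left(61 - 35 \right)}}{H{\left(M,-244 \right)}} = \frac{74}{289 - -32208} = \frac{74}{289 + 32208} = \frac{74}{32497}$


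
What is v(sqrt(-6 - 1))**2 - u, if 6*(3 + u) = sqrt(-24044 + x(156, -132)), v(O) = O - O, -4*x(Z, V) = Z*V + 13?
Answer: 3 - I*sqrt(75597)/12 ≈ 3.0 - 22.912*I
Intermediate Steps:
x(Z, V) = -13/4 - V*Z/4 (x(Z, V) = -(Z*V + 13)/4 = -(V*Z + 13)/4 = -(13 + V*Z)/4 = -13/4 - V*Z/4)
v(O) = 0
u = -3 + I*sqrt(75597)/12 (u = -3 + sqrt(-24044 + (-13/4 - 1/4*(-132)*156))/6 = -3 + sqrt(-24044 + (-13/4 + 5148))/6 = -3 + sqrt(-24044 + 20579/4)/6 = -3 + sqrt(-75597/4)/6 = -3 + (I*sqrt(75597)/2)/6 = -3 + I*sqrt(75597)/12 ≈ -3.0 + 22.912*I)
v(sqrt(-6 - 1))**2 - u = 0**2 - (-3 + I*sqrt(75597)/12) = 0 + (3 - I*sqrt(75597)/12) = 3 - I*sqrt(75597)/12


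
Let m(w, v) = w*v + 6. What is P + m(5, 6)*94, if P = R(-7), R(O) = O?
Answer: 3377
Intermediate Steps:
m(w, v) = 6 + v*w (m(w, v) = v*w + 6 = 6 + v*w)
P = -7
P + m(5, 6)*94 = -7 + (6 + 6*5)*94 = -7 + (6 + 30)*94 = -7 + 36*94 = -7 + 3384 = 3377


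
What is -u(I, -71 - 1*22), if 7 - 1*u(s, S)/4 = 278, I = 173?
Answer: 1084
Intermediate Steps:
u(s, S) = -1084 (u(s, S) = 28 - 4*278 = 28 - 1112 = -1084)
-u(I, -71 - 1*22) = -1*(-1084) = 1084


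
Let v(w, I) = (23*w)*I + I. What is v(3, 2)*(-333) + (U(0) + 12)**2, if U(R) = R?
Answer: -46476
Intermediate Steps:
v(w, I) = I + 23*I*w (v(w, I) = 23*I*w + I = I + 23*I*w)
v(3, 2)*(-333) + (U(0) + 12)**2 = (2*(1 + 23*3))*(-333) + (0 + 12)**2 = (2*(1 + 69))*(-333) + 12**2 = (2*70)*(-333) + 144 = 140*(-333) + 144 = -46620 + 144 = -46476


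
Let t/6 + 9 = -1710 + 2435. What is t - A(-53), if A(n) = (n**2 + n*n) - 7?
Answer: -1315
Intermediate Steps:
t = 4296 (t = -54 + 6*(-1710 + 2435) = -54 + 6*725 = -54 + 4350 = 4296)
A(n) = -7 + 2*n**2 (A(n) = (n**2 + n**2) - 7 = 2*n**2 - 7 = -7 + 2*n**2)
t - A(-53) = 4296 - (-7 + 2*(-53)**2) = 4296 - (-7 + 2*2809) = 4296 - (-7 + 5618) = 4296 - 1*5611 = 4296 - 5611 = -1315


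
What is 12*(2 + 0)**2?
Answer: 48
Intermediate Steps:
12*(2 + 0)**2 = 12*2**2 = 12*4 = 48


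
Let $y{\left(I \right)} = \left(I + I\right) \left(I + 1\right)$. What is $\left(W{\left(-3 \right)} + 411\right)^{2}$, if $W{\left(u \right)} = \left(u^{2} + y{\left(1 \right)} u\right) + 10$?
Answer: $174724$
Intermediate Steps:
$y{\left(I \right)} = 2 I \left(1 + I\right)$
$W{\left(u \right)} = 10 + u^{2} + 4 u$ ($W{\left(u \right)} = \left(u^{2} + 2 \cdot 1 \left(1 + 1\right) u\right) + 10 = \left(u^{2} + 2 \cdot 1 \cdot 2 u\right) + 10 = \left(u^{2} + 4 u\right) + 10 = 10 + u^{2} + 4 u$)
$\left(W{\left(-3 \right)} + 411\right)^{2} = \left(\left(10 + \left(-3\right)^{2} + 4 \left(-3\right)\right) + 411\right)^{2} = \left(\left(10 + 9 - 12\right) + 411\right)^{2} = \left(7 + 411\right)^{2} = 418^{2} = 174724$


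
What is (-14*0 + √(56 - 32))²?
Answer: 24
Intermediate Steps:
(-14*0 + √(56 - 32))² = (0 + √24)² = (0 + 2*√6)² = (2*√6)² = 24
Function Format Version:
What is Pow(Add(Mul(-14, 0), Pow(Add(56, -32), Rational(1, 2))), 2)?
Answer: 24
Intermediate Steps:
Pow(Add(Mul(-14, 0), Pow(Add(56, -32), Rational(1, 2))), 2) = Pow(Add(0, Pow(24, Rational(1, 2))), 2) = Pow(Add(0, Mul(2, Pow(6, Rational(1, 2)))), 2) = Pow(Mul(2, Pow(6, Rational(1, 2))), 2) = 24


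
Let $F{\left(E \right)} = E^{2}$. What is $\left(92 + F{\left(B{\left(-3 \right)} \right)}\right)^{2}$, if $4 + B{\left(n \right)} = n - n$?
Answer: $11664$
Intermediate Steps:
$B{\left(n \right)} = -4$ ($B{\left(n \right)} = -4 + \left(n - n\right) = -4 + 0 = -4$)
$\left(92 + F{\left(B{\left(-3 \right)} \right)}\right)^{2} = \left(92 + \left(-4\right)^{2}\right)^{2} = \left(92 + 16\right)^{2} = 108^{2} = 11664$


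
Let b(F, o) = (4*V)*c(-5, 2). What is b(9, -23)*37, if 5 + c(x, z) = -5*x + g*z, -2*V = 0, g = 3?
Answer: 0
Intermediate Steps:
V = 0 (V = -½*0 = 0)
c(x, z) = -5 - 5*x + 3*z (c(x, z) = -5 + (-5*x + 3*z) = -5 - 5*x + 3*z)
b(F, o) = 0 (b(F, o) = (4*0)*(-5 - 5*(-5) + 3*2) = 0*(-5 + 25 + 6) = 0*26 = 0)
b(9, -23)*37 = 0*37 = 0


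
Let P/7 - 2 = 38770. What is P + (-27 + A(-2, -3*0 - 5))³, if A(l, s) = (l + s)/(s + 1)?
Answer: 16339555/64 ≈ 2.5531e+5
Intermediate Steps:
P = 271404 (P = 14 + 7*38770 = 14 + 271390 = 271404)
A(l, s) = (l + s)/(1 + s)
P + (-27 + A(-2, -3*0 - 5))³ = 271404 + (-27 + (-2 + (-3*0 - 5))/(1 + (-3*0 - 5)))³ = 271404 + (-27 + (-2 + (0 - 5))/(1 + (0 - 5)))³ = 271404 + (-27 + (-2 - 5)/(1 - 5))³ = 271404 + (-27 - 7/(-4))³ = 271404 + (-27 - ¼*(-7))³ = 271404 + (-27 + 7/4)³ = 271404 + (-101/4)³ = 271404 - 1030301/64 = 16339555/64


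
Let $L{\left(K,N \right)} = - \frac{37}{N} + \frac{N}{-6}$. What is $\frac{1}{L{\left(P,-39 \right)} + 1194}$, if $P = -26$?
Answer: $\frac{78}{93713} \approx 0.00083233$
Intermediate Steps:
$L{\left(K,N \right)} = - \frac{37}{N} - \frac{N}{6}$ ($L{\left(K,N \right)} = - \frac{37}{N} + N \left(- \frac{1}{6}\right) = - \frac{37}{N} - \frac{N}{6}$)
$\frac{1}{L{\left(P,-39 \right)} + 1194} = \frac{1}{\left(- \frac{37}{-39} - - \frac{13}{2}\right) + 1194} = \frac{1}{\left(\left(-37\right) \left(- \frac{1}{39}\right) + \frac{13}{2}\right) + 1194} = \frac{1}{\left(\frac{37}{39} + \frac{13}{2}\right) + 1194} = \frac{1}{\frac{581}{78} + 1194} = \frac{1}{\frac{93713}{78}} = \frac{78}{93713}$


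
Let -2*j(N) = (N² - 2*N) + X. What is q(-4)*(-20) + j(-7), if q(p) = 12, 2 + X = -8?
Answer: -533/2 ≈ -266.50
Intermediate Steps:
X = -10 (X = -2 - 8 = -10)
j(N) = 5 + N - N²/2 (j(N) = -((N² - 2*N) - 10)/2 = -(-10 + N² - 2*N)/2 = 5 + N - N²/2)
q(-4)*(-20) + j(-7) = 12*(-20) + (5 - 7 - ½*(-7)²) = -240 + (5 - 7 - ½*49) = -240 + (5 - 7 - 49/2) = -240 - 53/2 = -533/2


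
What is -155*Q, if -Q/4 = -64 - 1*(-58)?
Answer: -3720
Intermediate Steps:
Q = 24 (Q = -4*(-64 - 1*(-58)) = -4*(-64 + 58) = -4*(-6) = 24)
-155*Q = -155*24 = -3720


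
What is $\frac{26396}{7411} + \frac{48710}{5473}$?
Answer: $\frac{505455118}{40560403} \approx 12.462$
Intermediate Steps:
$\frac{26396}{7411} + \frac{48710}{5473} = \frac{505455118}{40560403}$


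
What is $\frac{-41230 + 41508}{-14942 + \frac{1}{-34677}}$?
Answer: $- \frac{9640206}{518143735} \approx -0.018605$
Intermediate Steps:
$\frac{-41230 + 41508}{-14942 + \frac{1}{-34677}} = \frac{278}{-14942 - \frac{1}{34677}} = \frac{278}{- \frac{518143735}{34677}} = 278 \left(- \frac{34677}{518143735}\right) = - \frac{9640206}{518143735}$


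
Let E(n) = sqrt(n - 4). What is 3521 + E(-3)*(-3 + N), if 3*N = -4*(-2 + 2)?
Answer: 3521 - 3*I*sqrt(7) ≈ 3521.0 - 7.9373*I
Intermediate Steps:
E(n) = sqrt(-4 + n)
N = 0 (N = (-4*(-2 + 2))/3 = (-4*0)/3 = (1/3)*0 = 0)
3521 + E(-3)*(-3 + N) = 3521 + sqrt(-4 - 3)*(-3 + 0) = 3521 + sqrt(-7)*(-3) = 3521 + (I*sqrt(7))*(-3) = 3521 - 3*I*sqrt(7)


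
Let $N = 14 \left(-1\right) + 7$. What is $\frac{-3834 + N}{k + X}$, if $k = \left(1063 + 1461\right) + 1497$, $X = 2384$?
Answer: $- \frac{3841}{6405} \approx -0.59969$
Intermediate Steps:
$N = -7$ ($N = -14 + 7 = -7$)
$k = 4021$ ($k = 2524 + 1497 = 4021$)
$\frac{-3834 + N}{k + X} = \frac{-3834 - 7}{4021 + 2384} = - \frac{3841}{6405}$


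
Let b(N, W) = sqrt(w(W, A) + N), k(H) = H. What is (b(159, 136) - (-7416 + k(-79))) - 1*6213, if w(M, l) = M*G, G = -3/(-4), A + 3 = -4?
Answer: 1282 + 3*sqrt(29) ≈ 1298.2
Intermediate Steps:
A = -7 (A = -3 - 4 = -7)
G = 3/4 (G = -3*(-1/4) = 3/4 ≈ 0.75000)
w(M, l) = 3*M/4 (w(M, l) = M*(3/4) = 3*M/4)
b(N, W) = sqrt(N + 3*W/4) (b(N, W) = sqrt(3*W/4 + N) = sqrt(N + 3*W/4))
(b(159, 136) - (-7416 + k(-79))) - 1*6213 = (sqrt(3*136 + 4*159)/2 - (-7416 - 79)) - 1*6213 = (sqrt(408 + 636)/2 - 1*(-7495)) - 6213 = (sqrt(1044)/2 + 7495) - 6213 = ((6*sqrt(29))/2 + 7495) - 6213 = (3*sqrt(29) + 7495) - 6213 = (7495 + 3*sqrt(29)) - 6213 = 1282 + 3*sqrt(29)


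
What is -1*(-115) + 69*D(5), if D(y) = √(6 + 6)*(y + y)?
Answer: 115 + 1380*√3 ≈ 2505.2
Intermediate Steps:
D(y) = 4*y*√3 (D(y) = √12*(2*y) = (2*√3)*(2*y) = 4*y*√3)
-1*(-115) + 69*D(5) = -1*(-115) + 69*(4*5*√3) = 115 + 69*(20*√3) = 115 + 1380*√3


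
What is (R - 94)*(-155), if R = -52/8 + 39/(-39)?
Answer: 31465/2 ≈ 15733.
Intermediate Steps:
R = -15/2 (R = -52*1/8 + 39*(-1/39) = -13/2 - 1 = -15/2 ≈ -7.5000)
(R - 94)*(-155) = (-15/2 - 94)*(-155) = -203/2*(-155) = 31465/2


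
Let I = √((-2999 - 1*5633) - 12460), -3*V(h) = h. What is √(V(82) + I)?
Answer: √(-246 + 18*I*√5273)/3 ≈ 7.7604 + 9.3572*I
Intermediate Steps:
V(h) = -h/3
I = 2*I*√5273 (I = √((-2999 - 5633) - 12460) = √(-8632 - 12460) = √(-21092) = 2*I*√5273 ≈ 145.23*I)
√(V(82) + I) = √(-⅓*82 + 2*I*√5273) = √(-82/3 + 2*I*√5273)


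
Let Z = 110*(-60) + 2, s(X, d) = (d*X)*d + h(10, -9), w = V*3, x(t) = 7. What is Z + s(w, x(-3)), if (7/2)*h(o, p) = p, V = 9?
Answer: -36943/7 ≈ -5277.6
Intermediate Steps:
h(o, p) = 2*p/7
w = 27 (w = 9*3 = 27)
s(X, d) = -18/7 + X*d**2 (s(X, d) = (d*X)*d + (2/7)*(-9) = (X*d)*d - 18/7 = X*d**2 - 18/7 = -18/7 + X*d**2)
Z = -6598 (Z = -6600 + 2 = -6598)
Z + s(w, x(-3)) = -6598 + (-18/7 + 27*7**2) = -6598 + (-18/7 + 27*49) = -6598 + (-18/7 + 1323) = -6598 + 9243/7 = -36943/7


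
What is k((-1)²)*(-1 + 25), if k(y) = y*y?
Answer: 24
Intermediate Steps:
k(y) = y²
k((-1)²)*(-1 + 25) = ((-1)²)²*(-1 + 25) = 1²*24 = 1*24 = 24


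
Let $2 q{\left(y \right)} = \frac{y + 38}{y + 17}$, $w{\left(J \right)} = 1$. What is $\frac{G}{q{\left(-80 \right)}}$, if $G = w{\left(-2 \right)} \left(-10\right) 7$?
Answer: $-210$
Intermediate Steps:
$q{\left(y \right)} = \frac{38 + y}{2 \left(17 + y\right)}$ ($q{\left(y \right)} = \frac{\left(y + 38\right) \frac{1}{y + 17}}{2} = \frac{\left(38 + y\right) \frac{1}{17 + y}}{2} = \frac{\frac{1}{17 + y} \left(38 + y\right)}{2} = \frac{38 + y}{2 \left(17 + y\right)}$)
$G = -70$ ($G = 1 \left(-10\right) 7 = \left(-10\right) 7 = -70$)
$\frac{G}{q{\left(-80 \right)}} = - \frac{70}{\frac{1}{2} \frac{1}{17 - 80} \left(38 - 80\right)} = - \frac{70}{\frac{1}{2} \frac{1}{-63} \left(-42\right)} = - \frac{70}{\frac{1}{2} \left(- \frac{1}{63}\right) \left(-42\right)} = - 70 \frac{1}{\frac{1}{3}} = \left(-70\right) 3 = -210$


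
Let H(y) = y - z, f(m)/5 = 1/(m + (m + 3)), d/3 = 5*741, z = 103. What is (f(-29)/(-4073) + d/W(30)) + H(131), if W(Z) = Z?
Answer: 35707993/89606 ≈ 398.50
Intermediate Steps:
d = 11115 (d = 3*(5*741) = 3*3705 = 11115)
f(m) = 5/(3 + 2*m) (f(m) = 5/(m + (m + 3)) = 5/(m + (3 + m)) = 5/(3 + 2*m))
H(y) = -103 + y (H(y) = y - 1*103 = y - 103 = -103 + y)
(f(-29)/(-4073) + d/W(30)) + H(131) = ((5/(3 + 2*(-29)))/(-4073) + 11115/30) + (-103 + 131) = ((5/(3 - 58))*(-1/4073) + 11115*(1/30)) + 28 = ((5/(-55))*(-1/4073) + 741/2) + 28 = ((5*(-1/55))*(-1/4073) + 741/2) + 28 = (-1/11*(-1/4073) + 741/2) + 28 = (1/44803 + 741/2) + 28 = 33199025/89606 + 28 = 35707993/89606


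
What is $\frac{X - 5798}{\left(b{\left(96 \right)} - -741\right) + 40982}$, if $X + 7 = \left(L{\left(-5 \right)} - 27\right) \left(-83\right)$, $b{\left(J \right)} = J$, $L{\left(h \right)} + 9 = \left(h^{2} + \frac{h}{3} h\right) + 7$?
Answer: $- \frac{18494}{125457} \approx -0.14741$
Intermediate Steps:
$L{\left(h \right)} = -2 + \frac{4 h^{2}}{3}$ ($L{\left(h \right)} = -9 + \left(\left(h^{2} + \frac{h}{3} h\right) + 7\right) = -9 + \left(\left(h^{2} + \frac{h^{2}}{3}\right) + 7\right) = -9 + \left(\frac{4 h^{2}}{3} + 7\right) = -9 + \left(7 + \frac{4 h^{2}}{3}\right) = -2 + \frac{4 h^{2}}{3}$)
$X = - \frac{1100}{3}$ ($X = -7 + \left(\left(-2 + \frac{4 \left(-5\right)^{2}}{3}\right) - 27\right) \left(-83\right) = -7 + \left(\left(-2 + \frac{4}{3} \cdot 25\right) - 27\right) \left(-83\right) = -7 + \left(\left(-2 + \frac{100}{3}\right) - 27\right) \left(-83\right) = -7 + \left(\frac{94}{3} - 27\right) \left(-83\right) = -7 + \frac{13}{3} \left(-83\right) = -7 - \frac{1079}{3} = - \frac{1100}{3} \approx -366.67$)
$\frac{X - 5798}{\left(b{\left(96 \right)} - -741\right) + 40982} = \frac{- \frac{1100}{3} - 5798}{\left(96 - -741\right) + 40982} = - \frac{18494}{3 \left(\left(96 + 741\right) + 40982\right)} = - \frac{18494}{3 \left(837 + 40982\right)} = - \frac{18494}{3 \cdot 41819} = \left(- \frac{18494}{3}\right) \frac{1}{41819} = - \frac{18494}{125457}$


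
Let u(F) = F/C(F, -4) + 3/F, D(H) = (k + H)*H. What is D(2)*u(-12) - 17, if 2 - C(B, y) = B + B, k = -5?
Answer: -331/26 ≈ -12.731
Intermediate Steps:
C(B, y) = 2 - 2*B (C(B, y) = 2 - (B + B) = 2 - 2*B)
D(H) = H*(-5 + H) (D(H) = (-5 + H)*H = H*(-5 + H))
u(F) = 3/F + F/(2 - 2*F) (u(F) = F/(2 - 2*F) + 3/F = 3/F + F/(2 - 2*F))
D(2)*u(-12) - 17 = (2*(-5 + 2))*((½)*(-6 - 1*(-12)² + 6*(-12))/(-12*(-1 - 12))) - 17 = (2*(-3))*((½)*(-1/12)*(-6 - 1*144 - 72)/(-13)) - 17 = -3*(-1)*(-1)*(-6 - 144 - 72)/(12*13) - 17 = -3*(-1)*(-1)*(-222)/(12*13) - 17 = -6*(-37/52) - 17 = 111/26 - 17 = -331/26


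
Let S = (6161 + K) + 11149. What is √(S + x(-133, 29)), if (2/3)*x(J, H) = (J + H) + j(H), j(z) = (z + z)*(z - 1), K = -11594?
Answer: 2*√1999 ≈ 89.420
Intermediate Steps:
j(z) = 2*z*(-1 + z) (j(z) = (2*z)*(-1 + z) = 2*z*(-1 + z))
S = 5716 (S = (6161 - 11594) + 11149 = -5433 + 11149 = 5716)
x(J, H) = 3*H/2 + 3*J/2 + 3*H*(-1 + H) (x(J, H) = 3*((J + H) + 2*H*(-1 + H))/2 = 3*((H + J) + 2*H*(-1 + H))/2 = 3*(H + J + 2*H*(-1 + H))/2 = 3*H/2 + 3*J/2 + 3*H*(-1 + H))
√(S + x(-133, 29)) = √(5716 + (3*29² - 3/2*29 + (3/2)*(-133))) = √(5716 + (3*841 - 87/2 - 399/2)) = √(5716 + (2523 - 87/2 - 399/2)) = √(5716 + 2280) = √7996 = 2*√1999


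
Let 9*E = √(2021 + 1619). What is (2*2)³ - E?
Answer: 64 - 2*√910/9 ≈ 57.296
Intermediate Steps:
E = 2*√910/9 (E = √(2021 + 1619)/9 = √3640/9 = (2*√910)/9 = 2*√910/9 ≈ 6.7036)
(2*2)³ - E = (2*2)³ - 2*√910/9 = 4³ - 2*√910/9 = 64 - 2*√910/9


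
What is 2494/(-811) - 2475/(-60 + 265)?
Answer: -503699/33251 ≈ -15.148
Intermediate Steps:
2494/(-811) - 2475/(-60 + 265) = 2494*(-1/811) - 2475/205 = -2494/811 - 2475*1/205 = -2494/811 - 495/41 = -503699/33251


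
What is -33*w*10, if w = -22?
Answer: 7260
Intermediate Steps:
-33*w*10 = -33*(-22)*10 = 726*10 = 7260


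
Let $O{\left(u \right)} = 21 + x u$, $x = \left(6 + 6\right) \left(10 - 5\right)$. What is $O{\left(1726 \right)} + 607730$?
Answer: $711311$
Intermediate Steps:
$x = 60$ ($x = 12 \cdot 5 = 60$)
$O{\left(u \right)} = 21 + 60 u$
$O{\left(1726 \right)} + 607730 = \left(21 + 60 \cdot 1726\right) + 607730 = \left(21 + 103560\right) + 607730 = 103581 + 607730 = 711311$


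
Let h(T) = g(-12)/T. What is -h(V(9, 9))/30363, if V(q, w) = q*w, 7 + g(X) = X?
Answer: 19/2459403 ≈ 7.7255e-6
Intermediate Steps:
g(X) = -7 + X
h(T) = -19/T (h(T) = (-7 - 12)/T = -19/T)
-h(V(9, 9))/30363 = -(-19)/(9*9)/30363 = -(-19)/81*(1/30363) = -1*(-19/81)*(1/30363) = (19/81)*(1/30363) = 19/2459403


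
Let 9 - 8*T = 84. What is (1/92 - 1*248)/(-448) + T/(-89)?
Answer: 2416935/3668224 ≈ 0.65888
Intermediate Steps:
T = -75/8 (T = 9/8 - 1/8*84 = 9/8 - 21/2 = -75/8 ≈ -9.3750)
(1/92 - 1*248)/(-448) + T/(-89) = (1/92 - 1*248)/(-448) - 75/8/(-89) = (1/92 - 248)*(-1/448) - 75/8*(-1/89) = -22815/92*(-1/448) + 75/712 = 22815/41216 + 75/712 = 2416935/3668224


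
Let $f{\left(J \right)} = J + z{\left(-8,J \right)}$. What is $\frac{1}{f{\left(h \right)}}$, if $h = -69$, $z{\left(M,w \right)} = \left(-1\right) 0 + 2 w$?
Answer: $- \frac{1}{207} \approx -0.0048309$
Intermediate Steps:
$z{\left(M,w \right)} = 2 w$ ($z{\left(M,w \right)} = 0 + 2 w = 2 w$)
$f{\left(J \right)} = 3 J$ ($f{\left(J \right)} = J + 2 J = 3 J$)
$\frac{1}{f{\left(h \right)}} = \frac{1}{3 \left(-69\right)} = \frac{1}{-207} = - \frac{1}{207}$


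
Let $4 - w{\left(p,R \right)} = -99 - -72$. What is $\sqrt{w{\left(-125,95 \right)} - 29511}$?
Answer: $2 i \sqrt{7370} \approx 171.7 i$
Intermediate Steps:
$w{\left(p,R \right)} = 31$ ($w{\left(p,R \right)} = 4 - \left(-99 - -72\right) = 4 - \left(-99 + 72\right) = 4 - -27 = 4 + 27 = 31$)
$\sqrt{w{\left(-125,95 \right)} - 29511} = \sqrt{31 - 29511} = \sqrt{-29480} = 2 i \sqrt{7370}$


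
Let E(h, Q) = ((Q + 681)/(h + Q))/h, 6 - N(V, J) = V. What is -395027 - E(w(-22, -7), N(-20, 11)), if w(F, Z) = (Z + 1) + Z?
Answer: -66758856/169 ≈ -3.9502e+5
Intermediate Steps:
w(F, Z) = 1 + 2*Z (w(F, Z) = (1 + Z) + Z = 1 + 2*Z)
N(V, J) = 6 - V
E(h, Q) = (681 + Q)/(h*(Q + h)) (E(h, Q) = ((681 + Q)/(Q + h))/h = (681 + Q)/(h*(Q + h)))
-395027 - E(w(-22, -7), N(-20, 11)) = -395027 - (681 + (6 - 1*(-20)))/((1 + 2*(-7))*((6 - 1*(-20)) + (1 + 2*(-7)))) = -395027 - (681 + (6 + 20))/((1 - 14)*((6 + 20) + (1 - 14))) = -395027 - (681 + 26)/((-13)*(26 - 13)) = -395027 - (-1)*707/(13*13) = -395027 - 1*(-707/169) = -395027 + 707/169 = -66758856/169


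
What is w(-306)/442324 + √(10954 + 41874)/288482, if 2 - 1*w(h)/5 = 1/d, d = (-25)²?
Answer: 1249/55290500 + √13207/144241 ≈ 0.00081932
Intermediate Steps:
d = 625
w(h) = 1249/125 (w(h) = 10 - 5/625 = 10 - 5*1/625 = 10 - 1/125 = 1249/125)
w(-306)/442324 + √(10954 + 41874)/288482 = (1249/125)/442324 + √(10954 + 41874)/288482 = (1249/125)*(1/442324) + √52828*(1/288482) = 1249/55290500 + (2*√13207)*(1/288482) = 1249/55290500 + √13207/144241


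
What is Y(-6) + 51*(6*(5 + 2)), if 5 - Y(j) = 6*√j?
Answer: 2147 - 6*I*√6 ≈ 2147.0 - 14.697*I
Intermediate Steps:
Y(j) = 5 - 6*√j
Y(-6) + 51*(6*(5 + 2)) = (5 - 6*I*√6) + 51*(6*(5 + 2)) = (5 - 6*I*√6) + 51*(6*7) = (5 - 6*I*√6) + 51*42 = (5 - 6*I*√6) + 2142 = 2147 - 6*I*√6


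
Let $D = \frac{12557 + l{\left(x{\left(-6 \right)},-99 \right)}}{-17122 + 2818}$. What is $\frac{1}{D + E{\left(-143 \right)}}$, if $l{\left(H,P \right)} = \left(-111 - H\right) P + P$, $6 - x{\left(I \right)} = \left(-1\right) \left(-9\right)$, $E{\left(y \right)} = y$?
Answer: $- \frac{7152}{1034311} \approx -0.0069147$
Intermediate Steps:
$x{\left(I \right)} = -3$ ($x{\left(I \right)} = 6 - \left(-1\right) \left(-9\right) = 6 - 9 = -3$)
$l{\left(H,P \right)} = P + P \left(-111 - H\right)$ ($l{\left(H,P \right)} = P \left(-111 - H\right) + P = P + P \left(-111 - H\right)$)
$D = - \frac{11575}{7152}$ ($D = \frac{12557 - - 99 \left(110 - 3\right)}{-17122 + 2818} = \frac{12557 - \left(-99\right) 107}{-14304} = \left(12557 + 10593\right) \left(- \frac{1}{14304}\right) = 23150 \left(- \frac{1}{14304}\right) = - \frac{11575}{7152} \approx -1.6184$)
$\frac{1}{D + E{\left(-143 \right)}} = \frac{1}{- \frac{11575}{7152} - 143} = \frac{1}{- \frac{1034311}{7152}} = - \frac{7152}{1034311}$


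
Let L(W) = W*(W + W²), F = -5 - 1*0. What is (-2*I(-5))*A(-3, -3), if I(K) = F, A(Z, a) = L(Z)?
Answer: -180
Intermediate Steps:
F = -5 (F = -5 + 0 = -5)
A(Z, a) = Z²*(1 + Z)
I(K) = -5
(-2*I(-5))*A(-3, -3) = (-2*(-5))*((-3)²*(1 - 3)) = 10*(9*(-2)) = 10*(-18) = -180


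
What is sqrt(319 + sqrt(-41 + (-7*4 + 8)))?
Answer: sqrt(319 + I*sqrt(61)) ≈ 17.862 + 0.2186*I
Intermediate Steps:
sqrt(319 + sqrt(-41 + (-7*4 + 8))) = sqrt(319 + sqrt(-41 + (-28 + 8))) = sqrt(319 + sqrt(-41 - 20)) = sqrt(319 + sqrt(-61)) = sqrt(319 + I*sqrt(61))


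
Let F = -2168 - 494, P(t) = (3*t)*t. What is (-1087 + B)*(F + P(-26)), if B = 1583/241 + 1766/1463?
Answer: 241247261924/352583 ≈ 6.8423e+5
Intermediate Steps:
B = 2741535/352583 (B = 1583*(1/241) + 1766*(1/1463) = 1583/241 + 1766/1463 = 2741535/352583 ≈ 7.7756)
P(t) = 3*t**2
F = -2662
(-1087 + B)*(F + P(-26)) = (-1087 + 2741535/352583)*(-2662 + 3*(-26)**2) = -380516186*(-2662 + 3*676)/352583 = -380516186*(-2662 + 2028)/352583 = -380516186/352583*(-634) = 241247261924/352583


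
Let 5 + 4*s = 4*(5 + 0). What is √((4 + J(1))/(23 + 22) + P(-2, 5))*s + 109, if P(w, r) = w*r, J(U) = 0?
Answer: 109 + I*√2230/4 ≈ 109.0 + 11.806*I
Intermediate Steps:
P(w, r) = r*w
s = 15/4 (s = -5/4 + (4*(5 + 0))/4 = -5/4 + (4*5)/4 = -5/4 + (¼)*20 = -5/4 + 5 = 15/4 ≈ 3.7500)
√((4 + J(1))/(23 + 22) + P(-2, 5))*s + 109 = √((4 + 0)/(23 + 22) + 5*(-2))*(15/4) + 109 = √(4/45 - 10)*(15/4) + 109 = √(-446/45)*(15/4) + 109 = (I*√2230/15)*(15/4) + 109 = I*√2230/4 + 109 = 109 + I*√2230/4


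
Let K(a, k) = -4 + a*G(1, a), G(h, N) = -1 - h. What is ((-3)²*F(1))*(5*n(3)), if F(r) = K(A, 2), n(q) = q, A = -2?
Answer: 0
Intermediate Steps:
K(a, k) = -4 - 2*a (K(a, k) = -4 + a*(-1 - 1*1) = -4 + a*(-1 - 1) = -4 + a*(-2) = -4 - 2*a)
F(r) = 0 (F(r) = -4 - 2*(-2) = -4 + 4 = 0)
((-3)²*F(1))*(5*n(3)) = ((-3)²*0)*(5*3) = (9*0)*15 = 0*15 = 0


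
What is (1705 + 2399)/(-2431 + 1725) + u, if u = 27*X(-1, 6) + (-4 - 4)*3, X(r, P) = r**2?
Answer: -993/353 ≈ -2.8130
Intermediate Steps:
u = 3 (u = 27*(-1)**2 + (-4 - 4)*3 = 27*1 - 8*3 = 27 - 24 = 3)
(1705 + 2399)/(-2431 + 1725) + u = (1705 + 2399)/(-2431 + 1725) + 3 = 4104/(-706) + 3 = 4104*(-1/706) + 3 = -2052/353 + 3 = -993/353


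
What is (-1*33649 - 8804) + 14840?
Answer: -27613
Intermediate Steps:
(-1*33649 - 8804) + 14840 = (-33649 - 8804) + 14840 = -42453 + 14840 = -27613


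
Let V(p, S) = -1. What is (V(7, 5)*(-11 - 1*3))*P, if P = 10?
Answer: 140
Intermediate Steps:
(V(7, 5)*(-11 - 1*3))*P = -(-11 - 1*3)*10 = -(-11 - 3)*10 = -1*(-14)*10 = 14*10 = 140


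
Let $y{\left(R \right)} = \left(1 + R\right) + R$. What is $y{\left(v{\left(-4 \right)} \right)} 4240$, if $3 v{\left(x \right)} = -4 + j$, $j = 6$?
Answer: $\frac{29680}{3} \approx 9893.3$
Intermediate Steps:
$v{\left(x \right)} = \frac{2}{3}$ ($v{\left(x \right)} = \frac{-4 + 6}{3} = \frac{1}{3} \cdot 2 = \frac{2}{3}$)
$y{\left(R \right)} = 1 + 2 R$
$y{\left(v{\left(-4 \right)} \right)} 4240 = \left(1 + 2 \cdot \frac{2}{3}\right) 4240 = \left(1 + \frac{4}{3}\right) 4240 = \frac{7}{3} \cdot 4240 = \frac{29680}{3}$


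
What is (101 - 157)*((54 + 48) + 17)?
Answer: -6664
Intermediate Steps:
(101 - 157)*((54 + 48) + 17) = -56*(102 + 17) = -56*119 = -6664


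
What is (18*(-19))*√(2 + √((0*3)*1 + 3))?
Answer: -342*√(2 + √3) ≈ -660.69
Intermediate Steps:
(18*(-19))*√(2 + √((0*3)*1 + 3)) = -342*√(2 + √(0*1 + 3)) = -342*√(2 + √(0 + 3)) = -342*√(2 + √3)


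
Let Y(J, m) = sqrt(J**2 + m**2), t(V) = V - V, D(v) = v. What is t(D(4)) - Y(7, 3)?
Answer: -sqrt(58) ≈ -7.6158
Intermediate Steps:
t(V) = 0
t(D(4)) - Y(7, 3) = 0 - sqrt(7**2 + 3**2) = 0 - sqrt(49 + 9) = 0 - sqrt(58) = -sqrt(58)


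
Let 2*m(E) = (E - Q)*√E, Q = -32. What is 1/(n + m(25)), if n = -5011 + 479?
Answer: -2/8779 ≈ -0.00022782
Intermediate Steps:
n = -4532
m(E) = √E*(32 + E)/2 (m(E) = ((E - 1*(-32))*√E)/2 = ((E + 32)*√E)/2 = ((32 + E)*√E)/2 = (√E*(32 + E))/2 = √E*(32 + E)/2)
1/(n + m(25)) = 1/(-4532 + √25*(32 + 25)/2) = 1/(-4532 + (½)*5*57) = 1/(-4532 + 285/2) = 1/(-8779/2) = -2/8779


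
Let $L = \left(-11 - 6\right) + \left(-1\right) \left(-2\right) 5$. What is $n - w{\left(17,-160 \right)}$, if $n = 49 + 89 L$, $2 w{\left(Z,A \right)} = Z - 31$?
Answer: $-567$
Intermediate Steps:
$w{\left(Z,A \right)} = - \frac{31}{2} + \frac{Z}{2}$ ($w{\left(Z,A \right)} = \frac{Z - 31}{2} = \frac{-31 + Z}{2} = - \frac{31}{2} + \frac{Z}{2}$)
$L = -7$ ($L = -17 + 2 \cdot 5 = -17 + 10 = -7$)
$n = -574$ ($n = 49 + 89 \left(-7\right) = 49 - 623 = -574$)
$n - w{\left(17,-160 \right)} = -574 - \left(- \frac{31}{2} + \frac{1}{2} \cdot 17\right) = -574 - \left(- \frac{31}{2} + \frac{17}{2}\right) = -574 - -7 = -574 + 7 = -567$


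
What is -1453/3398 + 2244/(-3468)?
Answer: -62079/57766 ≈ -1.0747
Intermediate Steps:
-1453/3398 + 2244/(-3468) = -1453*1/3398 + 2244*(-1/3468) = -1453/3398 - 11/17 = -62079/57766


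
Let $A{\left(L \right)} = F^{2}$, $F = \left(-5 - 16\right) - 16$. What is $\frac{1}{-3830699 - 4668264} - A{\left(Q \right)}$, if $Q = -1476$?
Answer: $- \frac{11635080348}{8498963} \approx -1369.0$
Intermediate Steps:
$F = -37$ ($F = -21 - 16 = -37$)
$A{\left(L \right)} = 1369$ ($A{\left(L \right)} = \left(-37\right)^{2} = 1369$)
$\frac{1}{-3830699 - 4668264} - A{\left(Q \right)} = \frac{1}{-3830699 - 4668264} - 1369 = \frac{1}{-8498963} - 1369 = - \frac{1}{8498963} - 1369 = - \frac{11635080348}{8498963}$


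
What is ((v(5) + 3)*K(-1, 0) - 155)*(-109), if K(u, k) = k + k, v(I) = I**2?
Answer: 16895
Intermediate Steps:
K(u, k) = 2*k
((v(5) + 3)*K(-1, 0) - 155)*(-109) = ((5**2 + 3)*(2*0) - 155)*(-109) = ((25 + 3)*0 - 155)*(-109) = (28*0 - 155)*(-109) = (0 - 155)*(-109) = -155*(-109) = 16895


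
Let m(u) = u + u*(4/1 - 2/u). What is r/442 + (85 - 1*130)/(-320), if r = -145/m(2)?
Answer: 1409/14144 ≈ 0.099618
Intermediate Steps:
m(u) = u + u*(4 - 2/u) (m(u) = u + u*(4*1 - 2/u) = u + u*(4 - 2/u))
r = -145/8 (r = -145/(-2 + 5*2) = -145/(-2 + 10) = -145/8 ≈ -18.125)
r/442 + (85 - 1*130)/(-320) = -145/8/442 + (85 - 1*130)/(-320) = -145/8*1/442 + (85 - 130)*(-1/320) = -145/3536 - 45*(-1/320) = -145/3536 + 9/64 = 1409/14144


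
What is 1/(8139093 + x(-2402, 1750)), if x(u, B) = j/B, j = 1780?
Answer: 175/1424341453 ≈ 1.2286e-7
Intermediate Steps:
x(u, B) = 1780/B
1/(8139093 + x(-2402, 1750)) = 1/(8139093 + 1780/1750) = 1/(8139093 + 1780*(1/1750)) = 1/(8139093 + 178/175) = 1/(1424341453/175) = 175/1424341453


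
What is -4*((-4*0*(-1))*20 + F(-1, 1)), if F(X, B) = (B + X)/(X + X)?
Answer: 0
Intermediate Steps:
F(X, B) = (B + X)/(2*X) (F(X, B) = (B + X)/((2*X)) = (B + X)*(1/(2*X)) = (B + X)/(2*X))
-4*((-4*0*(-1))*20 + F(-1, 1)) = -4*((-4*0*(-1))*20 + (½)*(1 - 1)/(-1)) = -4*((0*(-1))*20 + (½)*(-1)*0) = -4*(0*20 + 0) = -4*(0 + 0) = -4*0 = 0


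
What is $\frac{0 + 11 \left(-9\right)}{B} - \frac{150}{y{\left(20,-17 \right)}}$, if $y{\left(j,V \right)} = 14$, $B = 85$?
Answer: $- \frac{7068}{595} \approx -11.879$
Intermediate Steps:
$\frac{0 + 11 \left(-9\right)}{B} - \frac{150}{y{\left(20,-17 \right)}} = \frac{0 + 11 \left(-9\right)}{85} - \frac{150}{14} = \left(0 - 99\right) \frac{1}{85} - \frac{75}{7} = \left(-99\right) \frac{1}{85} - \frac{75}{7} = - \frac{99}{85} - \frac{75}{7} = - \frac{7068}{595}$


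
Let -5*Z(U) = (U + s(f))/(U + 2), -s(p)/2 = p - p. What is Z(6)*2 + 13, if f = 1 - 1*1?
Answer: 127/10 ≈ 12.700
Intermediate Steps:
f = 0 (f = 1 - 1 = 0)
s(p) = 0 (s(p) = -2*(p - p) = -2*0 = 0)
Z(U) = -U/(5*(2 + U)) (Z(U) = -(U + 0)/(5*(U + 2)) = -U/(5*(2 + U)))
Z(6)*2 + 13 = -1*6/(10 + 5*6)*2 + 13 = -1*6/(10 + 30)*2 + 13 = -1*6/40*2 + 13 = -1*6*1/40*2 + 13 = -3/20*2 + 13 = -3/10 + 13 = 127/10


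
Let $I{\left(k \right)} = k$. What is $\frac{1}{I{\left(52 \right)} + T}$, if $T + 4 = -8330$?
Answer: $- \frac{1}{8282} \approx -0.00012074$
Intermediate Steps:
$T = -8334$ ($T = -4 - 8330 = -8334$)
$\frac{1}{I{\left(52 \right)} + T} = \frac{1}{52 - 8334} = \frac{1}{-8282} = - \frac{1}{8282}$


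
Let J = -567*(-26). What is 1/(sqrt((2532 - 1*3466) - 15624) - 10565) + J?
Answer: 1645734702421/111635783 - I*sqrt(16558)/111635783 ≈ 14742.0 - 1.1527e-6*I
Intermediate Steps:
J = 14742
1/(sqrt((2532 - 1*3466) - 15624) - 10565) + J = 1/(sqrt((2532 - 1*3466) - 15624) - 10565) + 14742 = 1/(sqrt((2532 - 3466) - 15624) - 10565) + 14742 = 1/(sqrt(-934 - 15624) - 10565) + 14742 = 1/(sqrt(-16558) - 10565) + 14742 = 1/(I*sqrt(16558) - 10565) + 14742 = 1/(-10565 + I*sqrt(16558)) + 14742 = 14742 + 1/(-10565 + I*sqrt(16558))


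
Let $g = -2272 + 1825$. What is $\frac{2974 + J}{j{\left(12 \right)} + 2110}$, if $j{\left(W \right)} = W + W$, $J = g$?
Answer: $\frac{2527}{2134} \approx 1.1842$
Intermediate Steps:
$g = -447$
$J = -447$
$j{\left(W \right)} = 2 W$
$\frac{2974 + J}{j{\left(12 \right)} + 2110} = \frac{2974 - 447}{2 \cdot 12 + 2110} = \frac{2527}{24 + 2110} = \frac{2527}{2134}$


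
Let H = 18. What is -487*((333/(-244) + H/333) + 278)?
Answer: -1216502137/9028 ≈ -1.3475e+5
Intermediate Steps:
-487*((333/(-244) + H/333) + 278) = -487*((333/(-244) + 18/333) + 278) = -487*((333*(-1/244) + 18*(1/333)) + 278) = -487*((-333/244 + 2/37) + 278) = -487*(-11833/9028 + 278) = -487*2497951/9028 = -1216502137/9028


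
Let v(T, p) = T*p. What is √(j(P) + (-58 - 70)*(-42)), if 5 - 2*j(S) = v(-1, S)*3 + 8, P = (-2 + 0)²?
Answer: √21522/2 ≈ 73.352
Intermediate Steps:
P = 4 (P = (-2)² = 4)
j(S) = -3/2 + 3*S/2 (j(S) = 5/2 - (-S*3 + 8)/2 = 5/2 - (-3*S + 8)/2 = 5/2 - (8 - 3*S)/2 = 5/2 + (-4 + 3*S/2) = -3/2 + 3*S/2)
√(j(P) + (-58 - 70)*(-42)) = √((-3/2 + (3/2)*4) + (-58 - 70)*(-42)) = √((-3/2 + 6) - 128*(-42)) = √(9/2 + 5376) = √(10761/2) = √21522/2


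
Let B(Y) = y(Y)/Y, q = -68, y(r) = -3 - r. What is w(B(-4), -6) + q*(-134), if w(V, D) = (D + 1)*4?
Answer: 9092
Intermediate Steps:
B(Y) = (-3 - Y)/Y
w(V, D) = 4 + 4*D (w(V, D) = (1 + D)*4 = 4 + 4*D)
w(B(-4), -6) + q*(-134) = (4 + 4*(-6)) - 68*(-134) = (4 - 24) + 9112 = -20 + 9112 = 9092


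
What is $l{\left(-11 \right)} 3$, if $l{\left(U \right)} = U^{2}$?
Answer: $363$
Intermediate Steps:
$l{\left(-11 \right)} 3 = \left(-11\right)^{2} \cdot 3 = 121 \cdot 3 = 363$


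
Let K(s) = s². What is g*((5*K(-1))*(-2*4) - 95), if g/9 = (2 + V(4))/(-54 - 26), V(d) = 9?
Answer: 2673/16 ≈ 167.06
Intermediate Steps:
g = -99/80 (g = 9*((2 + 9)/(-54 - 26)) = 9*(11/(-80)) = 9*(11*(-1/80)) = 9*(-11/80) = -99/80 ≈ -1.2375)
g*((5*K(-1))*(-2*4) - 95) = -99*((5*(-1)²)*(-2*4) - 95)/80 = -99*((5*1)*(-8) - 95)/80 = -99*(5*(-8) - 95)/80 = -99*(-40 - 95)/80 = -99/80*(-135) = 2673/16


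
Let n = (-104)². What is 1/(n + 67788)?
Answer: 1/78604 ≈ 1.2722e-5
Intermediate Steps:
n = 10816
1/(n + 67788) = 1/(10816 + 67788) = 1/78604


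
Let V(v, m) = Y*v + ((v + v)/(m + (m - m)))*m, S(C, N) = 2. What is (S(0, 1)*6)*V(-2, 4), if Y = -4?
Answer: 48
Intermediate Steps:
V(v, m) = -2*v (V(v, m) = -4*v + ((v + v)/(m + (m - m)))*m = -4*v + ((2*v)/(m + 0))*m = -4*v + ((2*v)/m)*m = -4*v + (2*v/m)*m = -4*v + 2*v = -2*v)
(S(0, 1)*6)*V(-2, 4) = (2*6)*(-2*(-2)) = 12*4 = 48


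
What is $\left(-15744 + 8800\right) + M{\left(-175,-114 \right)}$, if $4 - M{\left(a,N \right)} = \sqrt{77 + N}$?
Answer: $-6940 - i \sqrt{37} \approx -6940.0 - 6.0828 i$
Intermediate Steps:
$M{\left(a,N \right)} = 4 - \sqrt{77 + N}$
$\left(-15744 + 8800\right) + M{\left(-175,-114 \right)} = \left(-15744 + 8800\right) + \left(4 - \sqrt{77 - 114}\right) = -6944 + \left(4 - \sqrt{-37}\right) = -6944 + \left(4 - i \sqrt{37}\right) = -6940 - i \sqrt{37}$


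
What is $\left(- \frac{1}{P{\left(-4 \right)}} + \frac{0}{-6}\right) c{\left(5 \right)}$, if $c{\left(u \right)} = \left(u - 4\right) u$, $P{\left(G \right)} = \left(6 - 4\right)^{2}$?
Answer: $- \frac{5}{4} \approx -1.25$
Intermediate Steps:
$P{\left(G \right)} = 4$ ($P{\left(G \right)} = 2^{2} = 4$)
$c{\left(u \right)} = u \left(-4 + u\right)$ ($c{\left(u \right)} = \left(-4 + u\right) u = u \left(-4 + u\right)$)
$\left(- \frac{1}{P{\left(-4 \right)}} + \frac{0}{-6}\right) c{\left(5 \right)} = \left(- \frac{1}{4} + \frac{0}{-6}\right) 5 \left(-4 + 5\right) = \left(\left(-1\right) \frac{1}{4} + 0 \left(- \frac{1}{6}\right)\right) 5 \cdot 1 = \left(- \frac{1}{4} + 0\right) 5 = \left(- \frac{1}{4}\right) 5 = - \frac{5}{4}$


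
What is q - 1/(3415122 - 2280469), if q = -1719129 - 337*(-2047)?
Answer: -1167886986371/1134653 ≈ -1.0293e+6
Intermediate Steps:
q = -1029290 (q = -1719129 + 689839 = -1029290)
q - 1/(3415122 - 2280469) = -1029290 - 1/(3415122 - 2280469) = -1029290 - 1/1134653 = -1167886986371/1134653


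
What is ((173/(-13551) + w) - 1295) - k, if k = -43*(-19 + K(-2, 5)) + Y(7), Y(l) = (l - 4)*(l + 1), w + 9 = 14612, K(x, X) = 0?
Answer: 168940144/13551 ≈ 12467.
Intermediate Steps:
w = 14603 (w = -9 + 14612 = 14603)
Y(l) = (1 + l)*(-4 + l) (Y(l) = (-4 + l)*(1 + l) = (1 + l)*(-4 + l))
k = 841 (k = -43*(-19 + 0) + (-4 + 7**2 - 3*7) = -43*(-19) + (-4 + 49 - 21) = 817 + 24 = 841)
((173/(-13551) + w) - 1295) - k = ((173/(-13551) + 14603) - 1295) - 1*841 = ((173*(-1/13551) + 14603) - 1295) - 841 = ((-173/13551 + 14603) - 1295) - 841 = (197885080/13551 - 1295) - 841 = 180336535/13551 - 841 = 168940144/13551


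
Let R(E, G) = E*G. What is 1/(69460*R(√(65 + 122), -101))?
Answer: -√187/1311891020 ≈ -1.0424e-8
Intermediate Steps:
1/(69460*R(√(65 + 122), -101)) = 1/(69460*((√(65 + 122)*(-101)))) = 1/(69460*((√187*(-101)))) = 1/(69460*((-101*√187))) = (-√187/18887)/69460 = -√187/1311891020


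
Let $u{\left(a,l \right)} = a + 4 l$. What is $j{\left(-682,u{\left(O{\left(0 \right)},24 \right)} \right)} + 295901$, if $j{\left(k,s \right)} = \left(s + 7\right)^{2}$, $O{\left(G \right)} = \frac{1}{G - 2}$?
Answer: $\frac{1225629}{4} \approx 3.0641 \cdot 10^{5}$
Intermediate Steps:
$O{\left(G \right)} = \frac{1}{-2 + G}$
$j{\left(k,s \right)} = \left(7 + s\right)^{2}$
$j{\left(-682,u{\left(O{\left(0 \right)},24 \right)} \right)} + 295901 = \left(7 + \left(\frac{1}{-2 + 0} + 4 \cdot 24\right)\right)^{2} + 295901 = \left(7 + \left(\frac{1}{-2} + 96\right)\right)^{2} + 295901 = \left(7 + \left(- \frac{1}{2} + 96\right)\right)^{2} + 295901 = \left(7 + \frac{191}{2}\right)^{2} + 295901 = \left(\frac{205}{2}\right)^{2} + 295901 = \frac{42025}{4} + 295901 = \frac{1225629}{4}$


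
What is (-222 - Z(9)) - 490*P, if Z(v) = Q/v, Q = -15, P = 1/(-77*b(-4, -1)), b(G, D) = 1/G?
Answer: -8111/33 ≈ -245.79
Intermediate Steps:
P = 4/77 (P = 1/(-77/(-4)) = 1/(-77*(-1/4)) = 1/(77/4) = 4/77 ≈ 0.051948)
Z(v) = -15/v
(-222 - Z(9)) - 490*P = (-222 - (-15)/9) - 490*4/77 = (-222 - (-15)/9) - 280/11 = (-222 - 1*(-5/3)) - 280/11 = (-222 + 5/3) - 280/11 = -661/3 - 280/11 = -8111/33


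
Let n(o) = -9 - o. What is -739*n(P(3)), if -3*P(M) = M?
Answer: 5912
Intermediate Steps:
P(M) = -M/3
-739*n(P(3)) = -739*(-9 - (-1)*3/3) = -739*(-9 - 1*(-1)) = -739*(-9 + 1) = -739*(-8) = 5912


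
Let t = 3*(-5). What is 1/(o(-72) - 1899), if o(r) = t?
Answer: -1/1914 ≈ -0.00052247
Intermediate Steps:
t = -15
o(r) = -15
1/(o(-72) - 1899) = 1/(-15 - 1899) = 1/(-1914) = -1/1914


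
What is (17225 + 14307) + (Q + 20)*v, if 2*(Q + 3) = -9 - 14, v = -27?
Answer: 62767/2 ≈ 31384.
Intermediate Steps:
Q = -29/2 (Q = -3 + (-9 - 14)/2 = -3 + (½)*(-23) = -3 - 23/2 = -29/2 ≈ -14.500)
(17225 + 14307) + (Q + 20)*v = (17225 + 14307) + (-29/2 + 20)*(-27) = 31532 + (11/2)*(-27) = 31532 - 297/2 = 62767/2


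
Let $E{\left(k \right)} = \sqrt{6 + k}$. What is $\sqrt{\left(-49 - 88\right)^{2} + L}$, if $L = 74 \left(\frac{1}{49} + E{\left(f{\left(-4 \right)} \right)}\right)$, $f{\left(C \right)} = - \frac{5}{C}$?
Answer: $\frac{\sqrt{919755 + 1813 \sqrt{29}}}{7} \approx 137.73$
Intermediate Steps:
$L = \frac{74}{49} + 37 \sqrt{29}$ ($L = 74 \left(\frac{1}{49} + \sqrt{6 - \frac{5}{-4}}\right) = 74 \left(\frac{1}{49} + \sqrt{6 - - \frac{5}{4}}\right) = 74 \left(\frac{1}{49} + \sqrt{6 + \frac{5}{4}}\right) = 74 \left(\frac{1}{49} + \sqrt{\frac{29}{4}}\right) = 74 \left(\frac{1}{49} + \frac{\sqrt{29}}{2}\right) = \frac{74}{49} + 37 \sqrt{29} \approx 200.76$)
$\sqrt{\left(-49 - 88\right)^{2} + L} = \sqrt{\left(-49 - 88\right)^{2} + \left(\frac{74}{49} + 37 \sqrt{29}\right)} = \sqrt{\left(-137\right)^{2} + \left(\frac{74}{49} + 37 \sqrt{29}\right)} = \sqrt{18769 + \left(\frac{74}{49} + 37 \sqrt{29}\right)} = \sqrt{\frac{919755}{49} + 37 \sqrt{29}}$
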